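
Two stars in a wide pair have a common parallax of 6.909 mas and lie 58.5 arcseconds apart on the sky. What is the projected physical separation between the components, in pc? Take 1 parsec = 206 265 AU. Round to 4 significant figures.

0.04105 pc

d = 1/p = 1/0.006909″ = 144.74 pc.
At distance d (pc), an angle of θ arcsec spans θ·d AU: s = 58.5 × 144.74 = 8467.3 AU.
= 8467.3 / 206265 = 0.041051 pc.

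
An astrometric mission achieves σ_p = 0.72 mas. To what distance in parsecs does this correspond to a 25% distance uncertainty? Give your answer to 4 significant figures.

σ_d/d = σ_p/p, so the condition is σ_p/p ≤ 0.25, i.e. p ≥ σ_p/0.25.
p_min = 0.72/0.25 = 2.88 mas = 0.00288 arcsec.
d_max = 1/p_min = 1/0.00288 = 347.22 pc.

347.2 pc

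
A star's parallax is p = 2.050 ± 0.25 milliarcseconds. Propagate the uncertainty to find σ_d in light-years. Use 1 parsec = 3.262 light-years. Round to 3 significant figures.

194 ly

d = 1/p, so σ_d = σ_p / p².
σ_d = 0.000250 / (0.002050)² = 0.000250 / 0.0000042025 = 59.488 pc = 59.488 × 3.262 ly = 194.05 ly.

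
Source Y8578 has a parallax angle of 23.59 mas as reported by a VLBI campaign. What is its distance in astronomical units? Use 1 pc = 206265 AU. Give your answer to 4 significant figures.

p = 23.59 mas = 0.02359 arcsec.
d = 1/p = 1/0.02359 = 42.391 pc.
In AU: 42.391 × 206265 = 8.7438 × 10^6 AU.

8.744 × 10^6 AU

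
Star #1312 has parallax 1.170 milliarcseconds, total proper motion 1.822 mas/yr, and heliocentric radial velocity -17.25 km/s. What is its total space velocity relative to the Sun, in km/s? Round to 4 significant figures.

18.76 km/s

d = 1/p = 1/0.001170″ = 854.7 pc.
μ = 1.822 mas/yr = 0.001822 ″/yr.
v_t = 4.740 μ d = 4.740 × 0.001822 × 854.7 = 7.3814 km/s.
v = √(v_r² + v_t²) = √((-17.25)² + 7.3814²) = √352.048 = 18.763 km/s.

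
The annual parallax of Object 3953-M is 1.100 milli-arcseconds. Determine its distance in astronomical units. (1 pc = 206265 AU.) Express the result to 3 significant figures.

p = 1.100 milli-arcseconds = 0.001100 arcsec.
d = 1/p = 1/0.001100 = 909.09 pc.
In AU: 909.09 × 206265 = 1.8751 × 10^8 AU.

1.88 × 10^8 AU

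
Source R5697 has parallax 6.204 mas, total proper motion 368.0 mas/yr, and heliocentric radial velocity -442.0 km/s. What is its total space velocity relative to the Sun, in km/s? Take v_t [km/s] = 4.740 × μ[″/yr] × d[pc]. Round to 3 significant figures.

524 km/s

d = 1/p = 1/0.006204″ = 161.19 pc.
μ = 368.0 mas/yr = 0.3680 ″/yr.
v_t = 4.740 μ d = 4.740 × 0.3680 × 161.19 = 281.17 km/s.
v = √(v_r² + v_t²) = √((-442.0)² + 281.17²) = √274421 = 523.85 km/s.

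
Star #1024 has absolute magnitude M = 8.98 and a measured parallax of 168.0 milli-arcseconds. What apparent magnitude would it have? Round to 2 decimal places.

m = 7.85

d = 1/p = 1/0.1680″ = 5.9524 pc.
m − M = 5 log₁₀ d − 5 = 5 log₁₀(5.9524) − 5 = 3.8735 − 5 = -1.1265.
m = M + (m − M) = 8.98 + (-1.1265) = 7.85.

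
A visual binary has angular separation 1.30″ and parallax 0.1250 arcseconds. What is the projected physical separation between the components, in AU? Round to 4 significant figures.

10.40 AU

d = 1/p = 1/0.1250″ = 8 pc.
At distance d (pc), an angle of θ arcsec spans θ·d AU: s = 1.30 × 8 = 10.4 AU.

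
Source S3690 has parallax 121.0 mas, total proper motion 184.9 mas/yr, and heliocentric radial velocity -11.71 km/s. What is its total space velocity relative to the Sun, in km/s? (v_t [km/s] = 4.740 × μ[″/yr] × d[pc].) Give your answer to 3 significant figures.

d = 1/p = 1/0.1210″ = 8.2645 pc.
μ = 184.9 mas/yr = 0.1849 ″/yr.
v_t = 4.740 μ d = 4.740 × 0.1849 × 8.2645 = 7.2432 km/s.
v = √(v_r² + v_t²) = √((-11.71)² + 7.2432²) = √189.588 = 13.769 km/s.

13.8 km/s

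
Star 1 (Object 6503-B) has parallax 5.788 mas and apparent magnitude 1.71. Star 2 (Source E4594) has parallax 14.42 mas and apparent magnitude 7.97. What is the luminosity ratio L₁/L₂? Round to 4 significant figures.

L₁/L₂ = 1981

d₁ = 1/p₁ = 1/0.005788″ = 172.77 pc; d₂ = 1/p₂ = 1/0.01442″ = 69.348 pc.
M₁ = m₁ − 5 log₁₀ d₁ + 5 = 1.71 − 11.1873 + 5 = -4.4773.
M₂ = 7.97 − 9.2052 + 5 = 3.7648.
L₁/L₂ = 10^(0.4(M₂ − M₁)) = 10^(0.4 × 8.2421) = 10^3.29684 = 1980.8.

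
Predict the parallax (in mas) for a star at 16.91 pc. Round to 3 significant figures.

p = 1/d = 1/16.91 = 0.059137 arcsec.
= 0.059137 × 1000 = 59.137 mas.

59.1 mas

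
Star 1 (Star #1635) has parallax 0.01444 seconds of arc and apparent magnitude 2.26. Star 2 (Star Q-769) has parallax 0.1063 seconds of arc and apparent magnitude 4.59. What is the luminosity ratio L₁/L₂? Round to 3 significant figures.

d₁ = 1/p₁ = 1/0.01444″ = 69.252 pc; d₂ = 1/p₂ = 1/0.1063″ = 9.4073 pc.
M₁ = m₁ − 5 log₁₀ d₁ + 5 = 2.26 − 9.2022 + 5 = -1.9422.
M₂ = 4.59 − 4.8673 + 5 = 4.7227.
L₁/L₂ = 10^(0.4(M₂ − M₁)) = 10^(0.4 × 6.6649) = 10^2.66596 = 463.4.

L₁/L₂ = 463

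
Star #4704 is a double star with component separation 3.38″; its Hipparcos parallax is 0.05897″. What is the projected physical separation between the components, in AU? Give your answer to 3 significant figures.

57.3 AU

d = 1/p = 1/0.05897″ = 16.958 pc.
At distance d (pc), an angle of θ arcsec spans θ·d AU: s = 3.38 × 16.958 = 57.318 AU.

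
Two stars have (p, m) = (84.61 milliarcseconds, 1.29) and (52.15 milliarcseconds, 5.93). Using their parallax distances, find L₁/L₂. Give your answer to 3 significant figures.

d₁ = 1/p₁ = 1/0.08461″ = 11.819 pc; d₂ = 1/p₂ = 1/0.05215″ = 19.175 pc.
M₁ = m₁ − 5 log₁₀ d₁ + 5 = 1.29 − 5.3629 + 5 = 0.9271.
M₂ = 5.93 − 6.4137 + 5 = 4.5163.
L₁/L₂ = 10^(0.4(M₂ − M₁)) = 10^(0.4 × 3.5892) = 10^1.43568 = 27.27.

L₁/L₂ = 27.3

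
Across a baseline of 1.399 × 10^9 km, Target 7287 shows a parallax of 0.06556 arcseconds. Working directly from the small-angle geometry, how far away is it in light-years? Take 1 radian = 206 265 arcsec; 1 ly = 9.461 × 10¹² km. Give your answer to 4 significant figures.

465.2 ly

θ = 0.06556″ = 0.06556/206265 = 3.1784 × 10^-7 rad.
d = B/θ = (1.399 × 10^9) / (3.1784 × 10^-7) = 4.4016 × 10^15 km = (4.4016 × 10^15) / (9.461 × 10^12) ly = 465.24 ly.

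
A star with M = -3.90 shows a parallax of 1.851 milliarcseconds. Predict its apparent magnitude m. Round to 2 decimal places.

m = 4.76

d = 1/p = 1/0.001851″ = 540.25 pc.
m − M = 5 log₁₀ d − 5 = 5 log₁₀(540.25) − 5 = 13.6630 − 5 = 8.6630.
m = M + (m − M) = -3.90 + 8.6630 = 4.76.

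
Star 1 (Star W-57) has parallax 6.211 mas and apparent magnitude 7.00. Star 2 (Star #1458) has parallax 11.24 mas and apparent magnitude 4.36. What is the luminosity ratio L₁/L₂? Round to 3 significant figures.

L₁/L₂ = 0.288

d₁ = 1/p₁ = 1/0.006211″ = 161 pc; d₂ = 1/p₂ = 1/0.01124″ = 88.968 pc.
M₁ = m₁ − 5 log₁₀ d₁ + 5 = 7.00 − 11.0341 + 5 = 0.9659.
M₂ = 4.36 − 9.7462 + 5 = -0.3862.
L₁/L₂ = 10^(0.4(M₂ − M₁)) = 10^(0.4 × (-1.3521)) = 10^(-0.54084) = 0.28785.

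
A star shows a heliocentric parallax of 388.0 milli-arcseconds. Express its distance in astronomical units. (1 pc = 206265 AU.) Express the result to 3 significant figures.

p = 388.0 milli-arcseconds = 0.3880 arcsec.
d = 1/p = 1/0.3880 = 2.5773 pc.
In AU: 2.5773 × 206265 = 5.3161 × 10^5 AU.

532000 AU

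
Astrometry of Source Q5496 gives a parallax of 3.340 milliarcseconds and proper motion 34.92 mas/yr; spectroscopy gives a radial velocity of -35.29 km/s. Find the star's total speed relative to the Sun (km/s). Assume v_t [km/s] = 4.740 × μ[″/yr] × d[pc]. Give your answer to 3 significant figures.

d = 1/p = 1/0.003340″ = 299.4 pc.
μ = 34.92 mas/yr = 0.03492 ″/yr.
v_t = 4.740 μ d = 4.740 × 0.03492 × 299.4 = 49.557 km/s.
v = √(v_r² + v_t²) = √((-35.29)² + 49.557²) = √3701.28 = 60.838 km/s.

60.8 km/s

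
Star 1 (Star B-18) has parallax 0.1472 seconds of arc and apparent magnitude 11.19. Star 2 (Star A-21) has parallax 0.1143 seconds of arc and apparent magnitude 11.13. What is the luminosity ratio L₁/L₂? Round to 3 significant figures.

d₁ = 1/p₁ = 1/0.1472″ = 6.7935 pc; d₂ = 1/p₂ = 1/0.1143″ = 8.7489 pc.
M₁ = m₁ − 5 log₁₀ d₁ + 5 = 11.19 − 4.1605 + 5 = 12.0295.
M₂ = 11.13 − 4.7098 + 5 = 11.4202.
L₁/L₂ = 10^(0.4(M₂ − M₁)) = 10^(0.4 × (-0.6093)) = 10^(-0.24372) = 0.57053.

L₁/L₂ = 0.571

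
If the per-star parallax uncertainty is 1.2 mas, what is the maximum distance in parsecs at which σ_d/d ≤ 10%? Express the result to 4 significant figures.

83.33 pc

σ_d/d = σ_p/p, so the condition is σ_p/p ≤ 0.10, i.e. p ≥ σ_p/0.10.
p_min = 1.2/0.10 = 12 mas = 0.012 arcsec.
d_max = 1/p_min = 1/0.012 = 83.333 pc.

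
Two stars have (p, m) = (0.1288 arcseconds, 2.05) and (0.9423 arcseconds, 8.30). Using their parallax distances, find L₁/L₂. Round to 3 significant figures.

L₁/L₂ = 16900

d₁ = 1/p₁ = 1/0.1288″ = 7.764 pc; d₂ = 1/p₂ = 1/0.9423″ = 1.0612 pc.
M₁ = m₁ − 5 log₁₀ d₁ + 5 = 2.05 − 4.4504 + 5 = 2.5996.
M₂ = 8.30 − 0.1290 + 5 = 13.1710.
L₁/L₂ = 10^(0.4(M₂ − M₁)) = 10^(0.4 × 10.5714) = 10^4.22856 = 16926.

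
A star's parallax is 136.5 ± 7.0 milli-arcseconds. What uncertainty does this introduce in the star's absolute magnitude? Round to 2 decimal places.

M = m − 5 log₁₀ d + 5 = m + 5 log₁₀ p + 5, so ∂M/∂p = 5/(p ln 10).
σ_M = (5/ln 10) · (σ_p/p) = 2.1715 × 7.0/136.5 = 2.1715 × 0.051282 = 0.11136.

σ_M = 0.11 mag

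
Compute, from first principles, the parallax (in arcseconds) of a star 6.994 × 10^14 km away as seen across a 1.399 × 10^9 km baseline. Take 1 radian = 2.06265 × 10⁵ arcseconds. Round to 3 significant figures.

0.413 arcsec

θ ≈ B/d = (1.399 × 10^9) / (6.994 × 10^14) = 2.0003 × 10^-6 rad.
In arcseconds: 2.0003 × 10^-6 × 206265 = 0.41259″.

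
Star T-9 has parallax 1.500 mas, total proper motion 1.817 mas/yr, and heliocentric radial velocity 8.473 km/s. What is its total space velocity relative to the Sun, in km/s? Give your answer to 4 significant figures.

d = 1/p = 1/0.001500″ = 666.67 pc.
μ = 1.817 mas/yr = 0.001817 ″/yr.
v_t = 4.740 μ d = 4.740 × 0.001817 × 666.67 = 5.7417 km/s.
v = √(v_r² + v_t²) = √(8.473² + 5.7417²) = √104.759 = 10.235 km/s.

10.24 km/s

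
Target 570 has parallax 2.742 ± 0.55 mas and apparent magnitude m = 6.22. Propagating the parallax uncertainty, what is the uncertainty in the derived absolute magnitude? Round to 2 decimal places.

σ_M = 0.44 mag

M = m − 5 log₁₀ d + 5 = m + 5 log₁₀ p + 5, so ∂M/∂p = 5/(p ln 10).
σ_M = (5/ln 10) · (σ_p/p) = 2.1715 × 0.55/2.742 = 2.1715 × 0.20058 = 0.43556.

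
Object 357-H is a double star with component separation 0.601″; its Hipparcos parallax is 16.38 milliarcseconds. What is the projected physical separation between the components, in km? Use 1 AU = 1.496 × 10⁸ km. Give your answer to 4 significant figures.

5.489 × 10^9 km

d = 1/p = 1/0.01638″ = 61.05 pc.
At distance d (pc), an angle of θ arcsec spans θ·d AU: s = 0.601 × 61.05 = 36.691 AU.
= 36.691 × 1.496 × 10⁸ km = 5.4890 × 10^9 km.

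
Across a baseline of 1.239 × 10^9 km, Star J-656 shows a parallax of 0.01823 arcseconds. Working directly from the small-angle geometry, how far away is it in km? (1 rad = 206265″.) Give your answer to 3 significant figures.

1.40 × 10^16 km

θ = 0.01823″ = 0.01823/206265 = 8.8381 × 10^-8 rad.
d = B/θ = (1.239 × 10^9) / (8.8381 × 10^-8) = 1.4019 × 10^16 km.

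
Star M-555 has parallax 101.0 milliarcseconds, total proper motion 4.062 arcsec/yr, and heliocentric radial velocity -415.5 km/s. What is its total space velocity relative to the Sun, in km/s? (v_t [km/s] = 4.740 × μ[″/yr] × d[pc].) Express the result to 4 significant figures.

457.1 km/s

d = 1/p = 1/0.1010″ = 9.901 pc.
v_t = 4.740 μ d = 4.740 × 4.062 × 9.901 = 190.63 km/s.
v = √(v_r² + v_t²) = √((-415.5)² + 190.63²) = √208980 = 457.14 km/s.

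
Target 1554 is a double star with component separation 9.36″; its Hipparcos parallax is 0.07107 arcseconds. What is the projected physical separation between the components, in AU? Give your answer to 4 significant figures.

d = 1/p = 1/0.07107″ = 14.071 pc.
At distance d (pc), an angle of θ arcsec spans θ·d AU: s = 9.36 × 14.071 = 131.7 AU.

131.7 AU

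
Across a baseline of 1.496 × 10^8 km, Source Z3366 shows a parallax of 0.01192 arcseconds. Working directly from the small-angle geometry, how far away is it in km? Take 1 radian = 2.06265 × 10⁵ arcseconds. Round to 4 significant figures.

θ = 0.01192″ = 0.01192/206265 = 5.7790 × 10^-8 rad.
d = B/θ = (1.496 × 10^8) / (5.7790 × 10^-8) = 2.5887 × 10^15 km.

2.589 × 10^15 km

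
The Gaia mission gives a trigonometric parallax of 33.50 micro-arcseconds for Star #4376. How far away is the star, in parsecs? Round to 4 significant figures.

p = 33.50 micro-arcseconds = 0.00003350 arcsec.
d = 1/p = 1/0.00003350 = 29851 pc.

29850 pc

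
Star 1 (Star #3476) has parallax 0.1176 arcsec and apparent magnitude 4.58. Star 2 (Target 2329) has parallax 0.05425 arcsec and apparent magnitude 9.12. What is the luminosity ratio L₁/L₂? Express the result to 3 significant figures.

d₁ = 1/p₁ = 1/0.1176″ = 8.5034 pc; d₂ = 1/p₂ = 1/0.05425″ = 18.433 pc.
M₁ = m₁ − 5 log₁₀ d₁ + 5 = 4.58 − 4.6480 + 5 = 4.9320.
M₂ = 9.12 − 6.3280 + 5 = 7.7920.
L₁/L₂ = 10^(0.4(M₂ − M₁)) = 10^(0.4 × 2.8600) = 10^1.14400 = 13.932.

L₁/L₂ = 13.9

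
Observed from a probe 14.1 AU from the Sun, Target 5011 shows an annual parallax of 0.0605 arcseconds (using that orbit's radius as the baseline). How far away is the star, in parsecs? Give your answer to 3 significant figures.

With baseline B (in AU) and parallax p (in arcsec), d = B/p parsecs.
d = 14.1 / 0.0605 = 233.06 pc.

233 pc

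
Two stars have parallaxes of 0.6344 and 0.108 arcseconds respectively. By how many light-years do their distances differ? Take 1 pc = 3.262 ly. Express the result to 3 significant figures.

d_A = 1/0.6344″ = 1.5763 pc; d_B = 1/0.1080″ = 9.2593 pc.
|d_B − d_A| = |9.2593 − 1.5763| = 7.683 pc = 7.683 × 3.262 ly = 25.062 ly.

25.1 ly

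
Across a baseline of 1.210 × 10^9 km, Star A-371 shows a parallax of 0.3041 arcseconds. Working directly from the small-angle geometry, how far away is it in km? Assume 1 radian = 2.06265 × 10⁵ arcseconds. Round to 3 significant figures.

θ = 0.3041″ = 0.3041/206265 = 1.4743 × 10^-6 rad.
d = B/θ = (1.210 × 10^9) / (1.4743 × 10^-6) = 8.2073 × 10^14 km.

8.21 × 10^14 km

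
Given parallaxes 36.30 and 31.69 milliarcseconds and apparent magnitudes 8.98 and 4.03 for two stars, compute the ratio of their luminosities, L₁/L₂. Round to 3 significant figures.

L₁/L₂ = 0.00798

d₁ = 1/p₁ = 1/0.03630″ = 27.548 pc; d₂ = 1/p₂ = 1/0.03169″ = 31.556 pc.
M₁ = m₁ − 5 log₁₀ d₁ + 5 = 8.98 − 7.2005 + 5 = 6.7795.
M₂ = 4.03 − 7.4954 + 5 = 1.5346.
L₁/L₂ = 10^(0.4(M₂ − M₁)) = 10^(0.4 × (-5.2449)) = 10^(-2.09796) = 0.0079807.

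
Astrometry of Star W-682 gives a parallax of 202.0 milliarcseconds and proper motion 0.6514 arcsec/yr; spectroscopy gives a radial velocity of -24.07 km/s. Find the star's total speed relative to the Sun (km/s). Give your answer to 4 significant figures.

28.51 km/s

d = 1/p = 1/0.2020″ = 4.9505 pc.
v_t = 4.740 μ d = 4.740 × 0.6514 × 4.9505 = 15.285 km/s.
v = √(v_r² + v_t²) = √((-24.07)² + 15.285²) = √812.996 = 28.513 km/s.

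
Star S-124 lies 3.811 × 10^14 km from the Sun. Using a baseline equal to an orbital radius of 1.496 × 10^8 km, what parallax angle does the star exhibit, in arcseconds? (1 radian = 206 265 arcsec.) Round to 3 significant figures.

0.0810 arcsec

θ ≈ B/d = (1.496 × 10^8) / (3.811 × 10^14) = 3.9255 × 10^-7 rad.
In arcseconds: 3.9255 × 10^-7 × 206265 = 0.080969″.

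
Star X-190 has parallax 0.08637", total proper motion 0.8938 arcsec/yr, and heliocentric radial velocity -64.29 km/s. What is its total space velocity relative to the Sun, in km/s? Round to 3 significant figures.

d = 1/p = 1/0.08637″ = 11.578 pc.
v_t = 4.740 μ d = 4.740 × 0.8938 × 11.578 = 49.051 km/s.
v = √(v_r² + v_t²) = √((-64.29)² + 49.051²) = √6539.2 = 80.865 km/s.

80.9 km/s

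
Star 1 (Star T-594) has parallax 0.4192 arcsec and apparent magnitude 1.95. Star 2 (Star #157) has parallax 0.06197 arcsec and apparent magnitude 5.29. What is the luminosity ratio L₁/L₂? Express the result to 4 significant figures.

L₁/L₂ = 0.4737

d₁ = 1/p₁ = 1/0.4192″ = 2.3855 pc; d₂ = 1/p₂ = 1/0.06197″ = 16.137 pc.
M₁ = m₁ − 5 log₁₀ d₁ + 5 = 1.95 − 1.8879 + 5 = 5.0621.
M₂ = 5.29 − 6.0391 + 5 = 4.2509.
L₁/L₂ = 10^(0.4(M₂ − M₁)) = 10^(0.4 × (-0.8112)) = 10^(-0.32448) = 0.47372.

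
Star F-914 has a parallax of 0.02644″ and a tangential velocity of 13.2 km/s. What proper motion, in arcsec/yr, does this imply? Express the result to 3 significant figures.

d = 1/p = 1/0.02644″ = 37.821 pc.
μ = v_t / (4.74 d) = 13.2 / (4.74 × 37.821) = 13.2 / 179.27 = 0.073632 ″/yr.

0.0736 arcsec/yr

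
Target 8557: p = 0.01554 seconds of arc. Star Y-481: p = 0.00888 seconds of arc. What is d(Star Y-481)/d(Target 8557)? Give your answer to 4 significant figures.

1.750

Since d = 1/p, d_B/d_A = p_A/p_B.
= 0.01554 / 0.00888 = 1.75.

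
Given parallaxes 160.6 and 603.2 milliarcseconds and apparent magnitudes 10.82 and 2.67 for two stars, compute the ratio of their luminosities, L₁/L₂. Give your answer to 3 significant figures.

d₁ = 1/p₁ = 1/0.1606″ = 6.2267 pc; d₂ = 1/p₂ = 1/0.6032″ = 1.6578 pc.
M₁ = m₁ − 5 log₁₀ d₁ + 5 = 10.82 − 3.9713 + 5 = 11.8487.
M₂ = 2.67 − 1.0977 + 5 = 6.5723.
L₁/L₂ = 10^(0.4(M₂ − M₁)) = 10^(0.4 × (-5.2764)) = 10^(-2.11056) = 0.0077525.

L₁/L₂ = 0.00775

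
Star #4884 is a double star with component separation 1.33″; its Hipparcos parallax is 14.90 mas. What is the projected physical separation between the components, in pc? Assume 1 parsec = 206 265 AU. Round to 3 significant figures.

0.000433 pc

d = 1/p = 1/0.01490″ = 67.114 pc.
At distance d (pc), an angle of θ arcsec spans θ·d AU: s = 1.33 × 67.114 = 89.262 AU.
= 89.262 / 206265 = 0.00043275 pc.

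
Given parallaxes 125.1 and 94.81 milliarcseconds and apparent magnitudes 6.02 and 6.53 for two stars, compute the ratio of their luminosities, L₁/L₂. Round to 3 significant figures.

L₁/L₂ = 0.919

d₁ = 1/p₁ = 1/0.1251″ = 7.9936 pc; d₂ = 1/p₂ = 1/0.09481″ = 10.547 pc.
M₁ = m₁ − 5 log₁₀ d₁ + 5 = 6.02 − 4.5137 + 5 = 6.5063.
M₂ = 6.53 − 5.1156 + 5 = 6.4144.
L₁/L₂ = 10^(0.4(M₂ − M₁)) = 10^(0.4 × (-0.0919)) = 10^(-0.03676) = 0.91884.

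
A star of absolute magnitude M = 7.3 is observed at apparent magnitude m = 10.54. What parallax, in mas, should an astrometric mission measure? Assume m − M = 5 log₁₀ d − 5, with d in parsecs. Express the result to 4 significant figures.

22.49 mas

m − M = 10.54 − 7.3 = 3.24.
d = 10^((m−M)/5 + 1) = 10^1.648 = 44.463 pc.
p = 1/d = 1/44.463 = 0.022491 arcsec = 22.491 mas.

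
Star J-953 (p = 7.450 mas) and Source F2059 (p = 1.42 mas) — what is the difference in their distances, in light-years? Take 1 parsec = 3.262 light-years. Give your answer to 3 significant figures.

d_A = 1/0.007450″ = 134.23 pc; d_B = 1/0.001420″ = 704.23 pc.
|d_B − d_A| = |704.23 − 134.23| = 570 pc = 570 × 3.262 ly = 1859.3 ly.

1860 ly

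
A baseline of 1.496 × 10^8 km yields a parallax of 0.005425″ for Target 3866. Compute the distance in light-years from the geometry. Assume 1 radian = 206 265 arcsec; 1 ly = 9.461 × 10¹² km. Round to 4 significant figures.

601.2 ly

θ = 0.005425″ = 0.005425/206265 = 2.6301 × 10^-8 rad.
d = B/θ = (1.496 × 10^8) / (2.6301 × 10^-8) = 5.6880 × 10^15 km = (5.6880 × 10^15) / (9.461 × 10^12) ly = 601.2 ly.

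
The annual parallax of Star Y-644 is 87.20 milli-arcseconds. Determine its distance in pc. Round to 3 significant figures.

11.5 pc

p = 87.20 milli-arcseconds = 0.08720 arcsec.
d = 1/p = 1/0.08720 = 11.468 pc.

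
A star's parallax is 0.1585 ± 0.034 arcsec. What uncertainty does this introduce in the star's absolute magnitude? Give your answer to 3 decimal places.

σ_M = 0.466 mag

M = m − 5 log₁₀ d + 5 = m + 5 log₁₀ p + 5, so ∂M/∂p = 5/(p ln 10).
σ_M = (5/ln 10) · (σ_p/p) = 2.1715 × 0.034/0.1585 = 2.1715 × 0.21451 = 0.46581.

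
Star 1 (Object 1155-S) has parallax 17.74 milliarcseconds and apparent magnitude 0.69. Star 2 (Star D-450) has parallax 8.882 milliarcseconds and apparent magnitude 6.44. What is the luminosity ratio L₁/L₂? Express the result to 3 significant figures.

d₁ = 1/p₁ = 1/0.01774″ = 56.37 pc; d₂ = 1/p₂ = 1/0.008882″ = 112.59 pc.
M₁ = m₁ − 5 log₁₀ d₁ + 5 = 0.69 − 8.7552 + 5 = -3.0652.
M₂ = 6.44 − 10.2575 + 5 = 1.1825.
L₁/L₂ = 10^(0.4(M₂ − M₁)) = 10^(0.4 × 4.2477) = 10^1.69908 = 50.013.

L₁/L₂ = 50.0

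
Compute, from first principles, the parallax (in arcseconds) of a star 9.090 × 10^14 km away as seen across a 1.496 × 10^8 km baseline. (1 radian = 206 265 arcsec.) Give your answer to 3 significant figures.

θ ≈ B/d = (1.496 × 10^8) / (9.090 × 10^14) = 1.6458 × 10^-7 rad.
In arcseconds: 1.6458 × 10^-7 × 206265 = 0.033947″.

0.0339 arcsec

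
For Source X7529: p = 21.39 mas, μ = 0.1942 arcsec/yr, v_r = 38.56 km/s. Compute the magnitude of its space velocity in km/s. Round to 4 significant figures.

57.78 km/s

d = 1/p = 1/0.02139″ = 46.751 pc.
v_t = 4.740 μ d = 4.740 × 0.1942 × 46.751 = 43.035 km/s.
v = √(v_r² + v_t²) = √(38.56² + 43.035²) = √3338.88 = 57.783 km/s.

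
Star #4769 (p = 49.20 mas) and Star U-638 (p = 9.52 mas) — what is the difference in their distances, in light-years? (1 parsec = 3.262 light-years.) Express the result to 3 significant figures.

d_A = 1/0.04920″ = 20.325 pc; d_B = 1/0.009520″ = 105.04 pc.
|d_B − d_A| = |105.04 − 20.325| = 84.715 pc = 84.715 × 3.262 ly = 276.34 ly.

276 ly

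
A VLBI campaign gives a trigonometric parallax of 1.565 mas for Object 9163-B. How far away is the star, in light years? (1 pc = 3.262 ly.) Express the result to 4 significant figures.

2084 light years

p = 1.565 mas = 0.001565 arcsec.
d = 1/p = 1/0.001565 = 638.98 pc.
In light-years: 638.98 × 3.262 = 2084.4 ly.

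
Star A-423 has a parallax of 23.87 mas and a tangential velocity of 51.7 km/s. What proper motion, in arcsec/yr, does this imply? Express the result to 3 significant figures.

0.260 arcsec/yr

d = 1/p = 1/0.02387″ = 41.894 pc.
μ = v_t / (4.74 d) = 51.7 / (4.74 × 41.894) = 51.7 / 198.58 = 0.26035 ″/yr.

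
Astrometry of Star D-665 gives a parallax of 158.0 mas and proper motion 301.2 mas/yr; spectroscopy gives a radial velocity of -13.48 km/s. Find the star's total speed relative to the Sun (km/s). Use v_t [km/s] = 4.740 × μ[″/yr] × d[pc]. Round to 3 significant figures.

d = 1/p = 1/0.1580″ = 6.3291 pc.
μ = 301.2 mas/yr = 0.3012 ″/yr.
v_t = 4.740 μ d = 4.740 × 0.3012 × 6.3291 = 9.036 km/s.
v = √(v_r² + v_t²) = √((-13.48)² + 9.036²) = √263.36 = 16.228 km/s.

16.2 km/s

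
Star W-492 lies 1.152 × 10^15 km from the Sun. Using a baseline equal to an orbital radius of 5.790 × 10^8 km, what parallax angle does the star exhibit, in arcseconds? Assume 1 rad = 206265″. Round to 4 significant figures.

θ ≈ B/d = (5.790 × 10^8) / (1.152 × 10^15) = 5.0260 × 10^-7 rad.
In arcseconds: 5.0260 × 10^-7 × 206265 = 0.10367″.

0.1037 arcsec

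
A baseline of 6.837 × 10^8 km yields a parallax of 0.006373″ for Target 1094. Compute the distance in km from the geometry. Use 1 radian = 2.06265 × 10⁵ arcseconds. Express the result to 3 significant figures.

2.21 × 10^16 km

θ = 0.006373″ = 0.006373/206265 = 3.0897 × 10^-8 rad.
d = B/θ = (6.837 × 10^8) / (3.0897 × 10^-8) = 2.2128 × 10^16 km.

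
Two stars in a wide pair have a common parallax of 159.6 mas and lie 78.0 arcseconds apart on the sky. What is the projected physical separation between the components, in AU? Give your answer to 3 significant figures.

489 AU

d = 1/p = 1/0.1596″ = 6.2657 pc.
At distance d (pc), an angle of θ arcsec spans θ·d AU: s = 78.0 × 6.2657 = 488.72 AU.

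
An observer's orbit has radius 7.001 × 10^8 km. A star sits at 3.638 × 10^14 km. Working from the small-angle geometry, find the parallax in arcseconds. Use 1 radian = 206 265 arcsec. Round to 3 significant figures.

0.397 arcsec

θ ≈ B/d = (7.001 × 10^8) / (3.638 × 10^14) = 1.9244 × 10^-6 rad.
In arcseconds: 1.9244 × 10^-6 × 206265 = 0.39694″.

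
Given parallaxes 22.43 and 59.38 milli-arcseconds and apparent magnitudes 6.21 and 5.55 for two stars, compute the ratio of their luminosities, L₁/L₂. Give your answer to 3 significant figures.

L₁/L₂ = 3.82

d₁ = 1/p₁ = 1/0.02243″ = 44.583 pc; d₂ = 1/p₂ = 1/0.05938″ = 16.841 pc.
M₁ = m₁ − 5 log₁₀ d₁ + 5 = 6.21 − 8.2458 + 5 = 2.9642.
M₂ = 5.55 − 6.1318 + 5 = 4.4182.
L₁/L₂ = 10^(0.4(M₂ − M₁)) = 10^(0.4 × 1.4540) = 10^0.58160 = 3.8159.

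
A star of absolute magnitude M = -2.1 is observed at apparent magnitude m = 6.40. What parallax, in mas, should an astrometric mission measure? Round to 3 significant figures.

m − M = 6.40 − (-2.1) = 8.50.
d = 10^((m−M)/5 + 1) = 10^2.700 = 501.19 pc.
p = 1/d = 1/501.19 = 0.0019953 arcsec = 1.9953 mas.

2.00 mas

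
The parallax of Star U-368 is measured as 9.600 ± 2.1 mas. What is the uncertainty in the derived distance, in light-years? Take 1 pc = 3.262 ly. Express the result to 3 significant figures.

d = 1/p, so σ_d = σ_p / p².
σ_d = 0.00210 / (0.009600)² = 0.00210 / 0.00009216 = 22.786 pc = 22.786 × 3.262 ly = 74.328 ly.

74.3 ly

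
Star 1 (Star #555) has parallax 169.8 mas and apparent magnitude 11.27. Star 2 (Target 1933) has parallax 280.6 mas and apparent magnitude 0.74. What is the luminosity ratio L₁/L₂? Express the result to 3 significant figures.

d₁ = 1/p₁ = 1/0.1698″ = 5.8893 pc; d₂ = 1/p₂ = 1/0.2806″ = 3.5638 pc.
M₁ = m₁ − 5 log₁₀ d₁ + 5 = 11.27 − 3.8503 + 5 = 12.4197.
M₂ = 0.74 − 2.7596 + 5 = 2.9804.
L₁/L₂ = 10^(0.4(M₂ − M₁)) = 10^(0.4 × (-9.4393)) = 10^(-3.77572) = 0.0001676.

L₁/L₂ = 0.000168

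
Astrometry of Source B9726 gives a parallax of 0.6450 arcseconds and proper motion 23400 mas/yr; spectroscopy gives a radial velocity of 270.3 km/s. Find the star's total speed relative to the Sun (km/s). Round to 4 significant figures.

d = 1/p = 1/0.6450″ = 1.5504 pc.
μ = 23400 mas/yr = 23.40 ″/yr.
v_t = 4.740 μ d = 4.740 × 23.40 × 1.5504 = 171.96 km/s.
v = √(v_r² + v_t²) = √(270.3² + 171.96²) = √102632 = 320.36 km/s.

320.4 km/s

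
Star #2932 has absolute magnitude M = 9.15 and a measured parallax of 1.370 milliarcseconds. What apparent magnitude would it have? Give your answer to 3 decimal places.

d = 1/p = 1/0.001370″ = 729.93 pc.
m − M = 5 log₁₀ d − 5 = 5 log₁₀(729.93) − 5 = 14.3164 − 5 = 9.3164.
m = M + (m − M) = 9.15 + 9.3164 = 18.466.

m = 18.466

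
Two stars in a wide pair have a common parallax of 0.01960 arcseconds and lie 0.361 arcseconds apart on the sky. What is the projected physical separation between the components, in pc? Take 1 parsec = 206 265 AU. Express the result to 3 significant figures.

8.93 × 10^-5 pc

d = 1/p = 1/0.01960″ = 51.02 pc.
At distance d (pc), an angle of θ arcsec spans θ·d AU: s = 0.361 × 51.02 = 18.418 AU.
= 18.418 / 206265 = 8.9293 × 10^-5 pc.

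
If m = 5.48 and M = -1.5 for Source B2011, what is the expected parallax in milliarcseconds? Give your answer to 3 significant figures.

m − M = 5.48 − (-1.5) = 6.98.
d = 10^((m−M)/5 + 1) = 10^2.396 = 248.89 pc.
p = 1/d = 1/248.89 = 0.0040178 arcsec = 4.0178 mas.

4.02 mas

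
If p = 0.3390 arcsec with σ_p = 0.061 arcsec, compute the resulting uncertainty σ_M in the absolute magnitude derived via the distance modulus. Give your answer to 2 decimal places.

σ_M = 0.39 mag

M = m − 5 log₁₀ d + 5 = m + 5 log₁₀ p + 5, so ∂M/∂p = 5/(p ln 10).
σ_M = (5/ln 10) · (σ_p/p) = 2.1715 × 0.061/0.3390 = 2.1715 × 0.17994 = 0.39074.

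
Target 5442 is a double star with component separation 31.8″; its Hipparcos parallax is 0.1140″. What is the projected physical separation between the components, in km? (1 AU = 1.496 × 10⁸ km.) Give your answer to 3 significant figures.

4.17 × 10^10 km

d = 1/p = 1/0.1140″ = 8.7719 pc.
At distance d (pc), an angle of θ arcsec spans θ·d AU: s = 31.8 × 8.7719 = 278.95 AU.
= 278.95 × 1.496 × 10⁸ km = 4.1731 × 10^10 km.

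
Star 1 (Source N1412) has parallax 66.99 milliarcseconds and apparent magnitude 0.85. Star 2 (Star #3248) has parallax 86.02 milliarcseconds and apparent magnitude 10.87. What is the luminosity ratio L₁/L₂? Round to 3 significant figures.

L₁/L₂ = 16800

d₁ = 1/p₁ = 1/0.06699″ = 14.928 pc; d₂ = 1/p₂ = 1/0.08602″ = 11.625 pc.
M₁ = m₁ − 5 log₁₀ d₁ + 5 = 0.85 − 5.8700 + 5 = -0.0200.
M₂ = 10.87 − 5.3270 + 5 = 10.5430.
L₁/L₂ = 10^(0.4(M₂ − M₁)) = 10^(0.4 × 10.5630) = 10^4.22520 = 16796.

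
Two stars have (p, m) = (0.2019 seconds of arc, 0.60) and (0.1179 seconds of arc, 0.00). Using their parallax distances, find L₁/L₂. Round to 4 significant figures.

d₁ = 1/p₁ = 1/0.2019″ = 4.9529 pc; d₂ = 1/p₂ = 1/0.1179″ = 8.4818 pc.
M₁ = m₁ − 5 log₁₀ d₁ + 5 = 0.60 − 3.4743 + 5 = 2.1257.
M₂ = 0.00 − 4.6424 + 5 = 0.3576.
L₁/L₂ = 10^(0.4(M₂ − M₁)) = 10^(0.4 × (-1.7681)) = 10^(-0.70724) = 0.19623.

L₁/L₂ = 0.1962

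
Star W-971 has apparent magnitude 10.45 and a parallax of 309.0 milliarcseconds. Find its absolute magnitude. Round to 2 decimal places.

d = 1/p = 1/0.3090″ = 3.2362 pc.
m − M = 5 log₁₀(3.2362) − 5 = 2.5502 − 5 = -2.4498.
M = m − (m − M) = 10.45 − (-2.4498) = 12.90.

M = 12.90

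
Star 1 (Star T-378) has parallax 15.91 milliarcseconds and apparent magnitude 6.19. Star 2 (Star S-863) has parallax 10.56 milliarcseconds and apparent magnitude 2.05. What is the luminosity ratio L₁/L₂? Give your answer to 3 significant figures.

d₁ = 1/p₁ = 1/0.01591″ = 62.854 pc; d₂ = 1/p₂ = 1/0.01056″ = 94.697 pc.
M₁ = m₁ − 5 log₁₀ d₁ + 5 = 6.19 − 8.9917 + 5 = 2.1983.
M₂ = 2.05 − 9.8817 + 5 = -2.8317.
L₁/L₂ = 10^(0.4(M₂ − M₁)) = 10^(0.4 × (-5.0300)) = 10^(-2.01200) = 0.0097275.

L₁/L₂ = 0.00973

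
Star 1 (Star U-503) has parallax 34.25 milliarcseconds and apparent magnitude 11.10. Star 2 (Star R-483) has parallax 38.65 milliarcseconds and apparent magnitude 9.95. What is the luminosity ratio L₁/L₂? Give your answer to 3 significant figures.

d₁ = 1/p₁ = 1/0.03425″ = 29.197 pc; d₂ = 1/p₂ = 1/0.03865″ = 25.873 pc.
M₁ = m₁ − 5 log₁₀ d₁ + 5 = 11.10 − 7.3267 + 5 = 8.7733.
M₂ = 9.95 − 7.0642 + 5 = 7.8858.
L₁/L₂ = 10^(0.4(M₂ − M₁)) = 10^(0.4 × (-0.8875)) = 10^(-0.35500) = 0.44157.

L₁/L₂ = 0.442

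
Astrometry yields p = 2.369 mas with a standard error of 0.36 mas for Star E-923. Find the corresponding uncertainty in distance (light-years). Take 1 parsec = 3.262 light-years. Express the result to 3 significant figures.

d = 1/p, so σ_d = σ_p / p².
σ_d = 0.000360 / (0.002369)² = 0.000360 / 0.0000056122 = 64.146 pc = 64.146 × 3.262 ly = 209.24 ly.

209 ly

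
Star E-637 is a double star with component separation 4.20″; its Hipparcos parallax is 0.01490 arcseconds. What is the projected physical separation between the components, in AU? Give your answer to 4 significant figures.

d = 1/p = 1/0.01490″ = 67.114 pc.
At distance d (pc), an angle of θ arcsec spans θ·d AU: s = 4.20 × 67.114 = 281.88 AU.

281.9 AU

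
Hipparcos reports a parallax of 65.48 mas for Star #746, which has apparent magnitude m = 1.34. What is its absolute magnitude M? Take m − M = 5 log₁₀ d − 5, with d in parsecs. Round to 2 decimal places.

M = 0.42

d = 1/p = 1/0.06548″ = 15.272 pc.
m − M = 5 log₁₀(15.272) − 5 = 5.9195 − 5 = 0.9195.
M = m − (m − M) = 1.34 − 0.9195 = 0.42.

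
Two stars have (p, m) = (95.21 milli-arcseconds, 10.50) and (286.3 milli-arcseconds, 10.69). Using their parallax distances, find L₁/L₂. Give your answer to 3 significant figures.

d₁ = 1/p₁ = 1/0.09521″ = 10.503 pc; d₂ = 1/p₂ = 1/0.2863″ = 3.4928 pc.
M₁ = m₁ − 5 log₁₀ d₁ + 5 = 10.50 − 5.1066 + 5 = 10.3934.
M₂ = 10.69 − 2.7159 + 5 = 12.9741.
L₁/L₂ = 10^(0.4(M₂ − M₁)) = 10^(0.4 × 2.5807) = 10^1.03228 = 10.772.

L₁/L₂ = 10.8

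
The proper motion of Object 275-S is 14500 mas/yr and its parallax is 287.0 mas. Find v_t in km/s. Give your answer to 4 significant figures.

d = 1/p = 1/0.2870″ = 3.4843 pc.
μ = 14500 mas/yr = 14.5 ″/yr.
v_t = 4.74 × μ × d = 4.74 × 14.5 × 3.4843 = 239.48 km/s.

239.5 km/s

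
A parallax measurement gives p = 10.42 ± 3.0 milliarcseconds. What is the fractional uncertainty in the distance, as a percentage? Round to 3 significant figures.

For d = 1/p, |σ_d/d| = |σ_p/p|.
σ_p/p = 3.0 / 10.42 = 0.28791 = 28.791%.

28.8%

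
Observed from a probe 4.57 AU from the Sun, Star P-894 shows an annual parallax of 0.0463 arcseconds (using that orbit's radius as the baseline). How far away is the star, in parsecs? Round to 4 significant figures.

98.70 pc

With baseline B (in AU) and parallax p (in arcsec), d = B/p parsecs.
d = 4.57 / 0.0463 = 98.704 pc.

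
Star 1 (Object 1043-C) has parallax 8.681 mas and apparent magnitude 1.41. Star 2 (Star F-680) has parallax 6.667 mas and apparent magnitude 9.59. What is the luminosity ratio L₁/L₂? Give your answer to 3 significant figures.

d₁ = 1/p₁ = 1/0.008681″ = 115.19 pc; d₂ = 1/p₂ = 1/0.006667″ = 149.99 pc.
M₁ = m₁ − 5 log₁₀ d₁ + 5 = 1.41 − 10.3071 + 5 = -3.8971.
M₂ = 9.59 − 10.8803 + 5 = 3.7097.
L₁/L₂ = 10^(0.4(M₂ − M₁)) = 10^(0.4 × 7.6068) = 10^3.04272 = 1103.4.

L₁/L₂ = 1100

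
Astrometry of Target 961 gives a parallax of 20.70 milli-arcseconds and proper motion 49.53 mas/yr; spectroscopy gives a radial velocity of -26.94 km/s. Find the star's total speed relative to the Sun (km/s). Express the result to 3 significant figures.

29.2 km/s

d = 1/p = 1/0.02070″ = 48.309 pc.
μ = 49.53 mas/yr = 0.04953 ″/yr.
v_t = 4.740 μ d = 4.740 × 0.04953 × 48.309 = 11.342 km/s.
v = √(v_r² + v_t²) = √((-26.94)² + 11.342²) = √854.405 = 29.23 km/s.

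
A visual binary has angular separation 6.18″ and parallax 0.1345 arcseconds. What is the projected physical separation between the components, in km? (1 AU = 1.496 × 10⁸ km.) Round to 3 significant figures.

6.87 × 10^9 km

d = 1/p = 1/0.1345″ = 7.4349 pc.
At distance d (pc), an angle of θ arcsec spans θ·d AU: s = 6.18 × 7.4349 = 45.948 AU.
= 45.948 × 1.496 × 10⁸ km = 6.8738 × 10^9 km.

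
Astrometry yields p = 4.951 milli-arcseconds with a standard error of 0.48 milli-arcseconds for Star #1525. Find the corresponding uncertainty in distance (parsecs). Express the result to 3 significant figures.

d = 1/p, so σ_d = σ_p / p².
σ_d = 0.000480 / (0.004951)² = 0.000480 / 0.000024512 = 19.582 pc.

19.6 pc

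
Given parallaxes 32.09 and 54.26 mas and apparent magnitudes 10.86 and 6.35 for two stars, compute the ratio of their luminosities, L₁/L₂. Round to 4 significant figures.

L₁/L₂ = 0.04490

d₁ = 1/p₁ = 1/0.03209″ = 31.162 pc; d₂ = 1/p₂ = 1/0.05426″ = 18.43 pc.
M₁ = m₁ − 5 log₁₀ d₁ + 5 = 10.86 − 7.4681 + 5 = 8.3919.
M₂ = 6.35 − 6.3276 + 5 = 5.0224.
L₁/L₂ = 10^(0.4(M₂ − M₁)) = 10^(0.4 × (-3.3695)) = 10^(-1.34780) = 0.044895.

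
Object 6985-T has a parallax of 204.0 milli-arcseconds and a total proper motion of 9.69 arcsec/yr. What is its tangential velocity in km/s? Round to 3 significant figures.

d = 1/p = 1/0.2040″ = 4.902 pc.
v_t = 4.74 × μ × d = 4.74 × 9.69 × 4.902 = 225.15 km/s.

225 km/s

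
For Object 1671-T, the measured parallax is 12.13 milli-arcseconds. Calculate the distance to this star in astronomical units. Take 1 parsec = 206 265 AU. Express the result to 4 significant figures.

p = 12.13 milli-arcseconds = 0.01213 arcsec.
d = 1/p = 1/0.01213 = 82.44 pc.
In AU: 82.44 × 206265 = 1.7004 × 10^7 AU.

1.700 × 10^7 AU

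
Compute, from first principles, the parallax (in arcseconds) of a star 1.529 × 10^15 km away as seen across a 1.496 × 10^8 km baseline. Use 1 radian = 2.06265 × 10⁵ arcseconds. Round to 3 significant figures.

0.0202 arcsec

θ ≈ B/d = (1.496 × 10^8) / (1.529 × 10^15) = 9.7842 × 10^-8 rad.
In arcseconds: 9.7842 × 10^-8 × 206265 = 0.020181″.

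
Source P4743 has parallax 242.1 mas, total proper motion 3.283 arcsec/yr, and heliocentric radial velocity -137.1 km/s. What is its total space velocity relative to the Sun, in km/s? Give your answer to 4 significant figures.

151.4 km/s

d = 1/p = 1/0.2421″ = 4.1305 pc.
v_t = 4.740 μ d = 4.740 × 3.283 × 4.1305 = 64.276 km/s.
v = √(v_r² + v_t²) = √((-137.1)² + 64.276²) = √22927.8 = 151.42 km/s.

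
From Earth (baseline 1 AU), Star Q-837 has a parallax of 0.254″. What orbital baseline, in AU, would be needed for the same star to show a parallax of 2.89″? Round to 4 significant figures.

11.38 AU

Parallax scales linearly with baseline: p ∝ B, so B = p_target / p_Earth × 1 AU.
B = 2.89 / 0.254 = 11.378 AU.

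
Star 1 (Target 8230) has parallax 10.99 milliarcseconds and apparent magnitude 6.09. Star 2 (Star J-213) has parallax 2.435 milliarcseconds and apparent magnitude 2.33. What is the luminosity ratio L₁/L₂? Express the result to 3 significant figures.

L₁/L₂ = 0.00154

d₁ = 1/p₁ = 1/0.01099″ = 90.992 pc; d₂ = 1/p₂ = 1/0.002435″ = 410.68 pc.
M₁ = m₁ − 5 log₁₀ d₁ + 5 = 6.09 − 9.7950 + 5 = 1.2950.
M₂ = 2.33 − 13.0675 + 5 = -5.7375.
L₁/L₂ = 10^(0.4(M₂ − M₁)) = 10^(0.4 × (-7.0325)) = 10^(-2.81300) = 0.0015382.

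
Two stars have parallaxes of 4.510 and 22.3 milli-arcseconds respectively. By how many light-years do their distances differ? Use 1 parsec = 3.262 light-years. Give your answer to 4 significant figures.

d_A = 1/0.004510″ = 221.73 pc; d_B = 1/0.02230″ = 44.843 pc.
|d_B − d_A| = |44.843 − 221.73| = 176.89 pc = 176.89 × 3.262 ly = 577.02 ly.

577.0 ly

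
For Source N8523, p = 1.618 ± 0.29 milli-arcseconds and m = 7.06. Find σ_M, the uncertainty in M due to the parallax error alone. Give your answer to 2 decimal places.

σ_M = 0.39 mag

M = m − 5 log₁₀ d + 5 = m + 5 log₁₀ p + 5, so ∂M/∂p = 5/(p ln 10).
σ_M = (5/ln 10) · (σ_p/p) = 2.1715 × 0.29/1.618 = 2.1715 × 0.17923 = 0.3892.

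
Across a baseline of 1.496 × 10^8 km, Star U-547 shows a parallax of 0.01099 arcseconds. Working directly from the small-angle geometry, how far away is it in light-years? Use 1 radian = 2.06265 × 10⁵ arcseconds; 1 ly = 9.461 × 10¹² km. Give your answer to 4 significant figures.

θ = 0.01099″ = 0.01099/206265 = 5.3281 × 10^-8 rad.
d = B/θ = (1.496 × 10^8) / (5.3281 × 10^-8) = 2.8078 × 10^15 km = (2.8078 × 10^15) / (9.461 × 10^12) ly = 296.78 ly.

296.8 ly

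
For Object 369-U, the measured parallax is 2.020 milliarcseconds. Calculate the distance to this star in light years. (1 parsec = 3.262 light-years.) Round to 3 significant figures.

1610 light years

p = 2.020 milliarcseconds = 0.002020 arcsec.
d = 1/p = 1/0.002020 = 495.05 pc.
In light-years: 495.05 × 3.262 = 1614.9 ly.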